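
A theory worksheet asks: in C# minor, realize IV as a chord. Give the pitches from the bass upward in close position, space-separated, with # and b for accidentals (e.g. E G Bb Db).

F# A# C#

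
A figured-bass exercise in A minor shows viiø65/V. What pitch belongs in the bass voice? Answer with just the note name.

F#

The applied chord viiø65/V is rooted on D#: D#-F#-A-C#.
The figure 65 means first inversion — the third is in the bass.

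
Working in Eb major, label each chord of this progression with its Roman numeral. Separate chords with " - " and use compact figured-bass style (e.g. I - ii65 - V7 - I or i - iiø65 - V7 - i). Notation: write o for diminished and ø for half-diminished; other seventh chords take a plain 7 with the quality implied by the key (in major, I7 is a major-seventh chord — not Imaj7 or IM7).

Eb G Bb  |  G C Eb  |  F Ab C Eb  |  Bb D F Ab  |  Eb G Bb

Eb-G-Bb: major triad on Eb = scale degree 1 → I.
G-C-Eb: root C is the submediant; minor triad there is vi64.
F-Ab-C-Eb has root F, degree 2 in Eb major, so ii7.
Bb-D-F-Ab: root Bb is the dominant; dominant seventh chord there is V7.
Eb-G-Bb: root Eb is the tonic; major triad there is I.

I - vi64 - ii7 - V7 - I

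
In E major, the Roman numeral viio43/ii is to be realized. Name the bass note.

B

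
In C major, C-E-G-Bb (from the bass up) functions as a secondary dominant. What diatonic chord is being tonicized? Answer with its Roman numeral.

The chord is a dominant seventh chord on C.
A dominant resolves down a perfect fifth: C → F. In C major, F is scale degree 4, i.e. IV.

IV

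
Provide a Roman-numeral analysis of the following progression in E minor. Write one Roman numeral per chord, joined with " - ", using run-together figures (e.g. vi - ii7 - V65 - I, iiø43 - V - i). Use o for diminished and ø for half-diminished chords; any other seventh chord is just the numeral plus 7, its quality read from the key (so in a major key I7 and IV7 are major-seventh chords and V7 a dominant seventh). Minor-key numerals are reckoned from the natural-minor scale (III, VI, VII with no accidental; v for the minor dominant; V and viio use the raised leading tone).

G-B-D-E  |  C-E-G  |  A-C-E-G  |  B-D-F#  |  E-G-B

i65 - VI - iv7 - v - i

G-B-D-E: root E is the tonic; minor seventh chord there is i65.
C-E-G has root C, degree 6 in E minor, so VI.
A-C-E-G: root A is the subdominant; minor seventh chord there is iv7.
B-D-F#: minor triad on B = scale degree 5 → v.
E-G-B: minor triad on E = scale degree 1 → i.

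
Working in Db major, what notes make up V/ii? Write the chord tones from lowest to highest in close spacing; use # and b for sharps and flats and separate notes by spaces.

V/ii is a secondary dominant — the dominant triad of ii. ii in Db major is Eb, so the applied chord's root is Bb, a perfect fifth above.
Building a major triad on Bb gives Bb-D-F.

Bb D F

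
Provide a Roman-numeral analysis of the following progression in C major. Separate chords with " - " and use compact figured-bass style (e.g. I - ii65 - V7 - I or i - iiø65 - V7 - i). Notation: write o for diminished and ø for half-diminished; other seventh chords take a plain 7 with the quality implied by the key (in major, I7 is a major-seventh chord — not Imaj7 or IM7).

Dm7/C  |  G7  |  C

Dm7/C: root D is the supertonic; minor seventh chord there is ii42.
G7 has root G, degree 5 in C major, so V7.
C: root C is the tonic; major triad there is I.

ii42 - V7 - I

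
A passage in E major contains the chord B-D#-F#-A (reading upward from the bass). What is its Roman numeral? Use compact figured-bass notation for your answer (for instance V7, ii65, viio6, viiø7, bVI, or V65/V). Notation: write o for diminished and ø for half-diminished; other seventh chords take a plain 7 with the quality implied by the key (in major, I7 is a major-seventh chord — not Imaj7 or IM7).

V7

Stacked in thirds the chord is B-D#-F#-A: a dominant seventh chord on B.
B is scale degree 5 in E major, and a dominant seventh chord on that degree is written V7.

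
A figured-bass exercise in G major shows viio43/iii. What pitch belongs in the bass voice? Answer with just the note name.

The applied chord viio43/iii is rooted on A#: A#-C#-E-G.
The figure 43 means second inversion — the fifth is in the bass.

E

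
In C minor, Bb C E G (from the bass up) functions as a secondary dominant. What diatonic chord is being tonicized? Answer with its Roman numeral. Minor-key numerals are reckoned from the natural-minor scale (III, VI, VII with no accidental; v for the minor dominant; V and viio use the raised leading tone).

The chord is a dominant seventh chord on C.
A dominant resolves down a perfect fifth: C → F. In C minor, F is scale degree 4, i.e. iv.

iv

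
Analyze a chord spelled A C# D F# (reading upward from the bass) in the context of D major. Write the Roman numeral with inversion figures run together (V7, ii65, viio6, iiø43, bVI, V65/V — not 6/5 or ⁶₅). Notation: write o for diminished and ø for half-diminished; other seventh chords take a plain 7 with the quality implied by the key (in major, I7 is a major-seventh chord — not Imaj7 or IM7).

I43

The pitches D-F#-A-C# form a major seventh chord rooted on D.
In D major, D is the tonic; the diatonic major seventh chord there is I7.
With A in the bass the chord is in second inversion, so the figured bass is 43.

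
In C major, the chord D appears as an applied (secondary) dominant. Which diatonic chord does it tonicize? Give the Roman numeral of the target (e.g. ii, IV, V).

The chord is a major triad on D.
A dominant resolves down a perfect fifth: D → G. In C major, G is scale degree 5, i.e. V.

V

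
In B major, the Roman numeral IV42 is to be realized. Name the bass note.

IV in B major has root E; the chord is E-G#-B-D#.
The figure 42 means third inversion — the seventh is in the bass.

D#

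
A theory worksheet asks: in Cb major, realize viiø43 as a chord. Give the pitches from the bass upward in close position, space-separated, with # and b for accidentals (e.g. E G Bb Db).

Fb Ab Bb Db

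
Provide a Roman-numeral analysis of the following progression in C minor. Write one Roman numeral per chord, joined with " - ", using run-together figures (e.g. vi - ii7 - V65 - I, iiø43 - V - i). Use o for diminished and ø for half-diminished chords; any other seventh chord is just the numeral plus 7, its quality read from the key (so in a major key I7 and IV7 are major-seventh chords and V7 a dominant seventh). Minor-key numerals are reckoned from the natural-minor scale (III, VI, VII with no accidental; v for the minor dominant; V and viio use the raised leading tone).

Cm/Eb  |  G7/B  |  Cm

i6 - V65 - i

Cm/Eb: minor triad on C = scale degree 1 → i6.
G7/B has root G, degree 5 in C minor, so V65.
Cm: minor triad on C = scale degree 1 → i.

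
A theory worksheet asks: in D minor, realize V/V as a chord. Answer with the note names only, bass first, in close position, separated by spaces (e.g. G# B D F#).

V/V is a secondary dominant — the dominant triad of V. V in D minor is A, so the applied chord's root is E, a perfect fifth above.
Building a major triad on E gives E-G#-B.

E G# B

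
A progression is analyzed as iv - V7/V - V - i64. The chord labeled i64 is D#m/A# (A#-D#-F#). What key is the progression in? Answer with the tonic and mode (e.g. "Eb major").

D# minor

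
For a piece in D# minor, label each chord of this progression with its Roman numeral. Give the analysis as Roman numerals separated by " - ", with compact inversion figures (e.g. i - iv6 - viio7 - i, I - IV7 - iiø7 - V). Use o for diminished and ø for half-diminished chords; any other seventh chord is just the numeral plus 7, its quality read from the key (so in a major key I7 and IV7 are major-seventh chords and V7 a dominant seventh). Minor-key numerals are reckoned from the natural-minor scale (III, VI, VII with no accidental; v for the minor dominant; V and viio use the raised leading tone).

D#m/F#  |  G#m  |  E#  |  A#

i6 - iv - V/V - V

D#m/F#: root D# is the tonic; minor triad there is i6.
G#m: minor triad on G# = scale degree 4 → iv.
E#: a major triad on E#, the applied dominant of V → V/V.
A#: major triad on A# = scale degree 5 → V.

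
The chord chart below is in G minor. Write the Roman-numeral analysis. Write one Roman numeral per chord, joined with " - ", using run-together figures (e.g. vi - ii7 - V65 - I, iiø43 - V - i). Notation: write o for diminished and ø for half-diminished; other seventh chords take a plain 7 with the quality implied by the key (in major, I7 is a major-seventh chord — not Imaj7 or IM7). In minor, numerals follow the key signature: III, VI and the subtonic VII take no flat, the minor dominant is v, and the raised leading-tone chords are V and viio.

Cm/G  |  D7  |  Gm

iv64 - V7 - i

Cm/G has root C, degree 4 in G minor, so iv64.
D7 has root D, degree 5 in G minor, so V7.
Gm: minor triad on G = scale degree 1 → i.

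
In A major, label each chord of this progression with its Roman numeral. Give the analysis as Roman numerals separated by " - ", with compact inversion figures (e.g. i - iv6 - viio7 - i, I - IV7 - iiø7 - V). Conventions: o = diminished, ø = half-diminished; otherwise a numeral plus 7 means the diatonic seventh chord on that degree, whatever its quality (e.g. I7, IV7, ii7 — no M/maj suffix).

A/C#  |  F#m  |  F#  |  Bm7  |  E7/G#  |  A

I6 - vi - V/ii - ii7 - V65 - I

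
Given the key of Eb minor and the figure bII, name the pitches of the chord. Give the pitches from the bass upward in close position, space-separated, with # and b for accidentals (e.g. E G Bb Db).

Fb Ab Cb

bII is the Neapolitan chord — a major triad on the lowered second degree. In Eb minor that root is Fb.
So the chord is Fb-Ab-Cb, a major triad.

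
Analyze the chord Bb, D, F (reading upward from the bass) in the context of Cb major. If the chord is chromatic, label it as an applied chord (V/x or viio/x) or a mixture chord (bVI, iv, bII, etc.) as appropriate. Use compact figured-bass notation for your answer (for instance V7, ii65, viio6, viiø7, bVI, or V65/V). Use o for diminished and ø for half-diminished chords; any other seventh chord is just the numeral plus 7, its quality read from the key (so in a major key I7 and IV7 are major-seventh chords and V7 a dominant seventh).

The pitches Bb-D-F form a major triad rooted on Bb.
Bb is not a diatonic chord root with this quality in Cb major, but it lies a perfect fifth above Eb (iii), so the chord functions as an applied dominant of iii.

V/iii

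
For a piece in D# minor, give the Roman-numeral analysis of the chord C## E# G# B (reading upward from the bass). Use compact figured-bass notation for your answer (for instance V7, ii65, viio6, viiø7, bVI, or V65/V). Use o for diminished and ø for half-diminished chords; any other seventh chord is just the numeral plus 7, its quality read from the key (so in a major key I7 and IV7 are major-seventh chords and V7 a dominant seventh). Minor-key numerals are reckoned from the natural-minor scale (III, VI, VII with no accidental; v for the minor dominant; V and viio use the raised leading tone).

viio7

The pitches C##-E#-G#-B form a fully diminished seventh chord rooted on C##.
In D# minor, C## is the leading tone; the diatonic fully diminished seventh chord there is viio7.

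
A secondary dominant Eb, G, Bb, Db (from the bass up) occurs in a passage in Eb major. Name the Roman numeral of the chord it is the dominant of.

IV

The chord is a dominant seventh chord on Eb.
A dominant resolves down a perfect fifth: Eb → Ab. In Eb major, Ab is scale degree 4, i.e. IV.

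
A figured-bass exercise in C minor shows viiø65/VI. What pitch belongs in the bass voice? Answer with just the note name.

The applied chord viiø65/VI is rooted on G: G-Bb-Db-F.
The figure 65 means first inversion — the third is in the bass.

Bb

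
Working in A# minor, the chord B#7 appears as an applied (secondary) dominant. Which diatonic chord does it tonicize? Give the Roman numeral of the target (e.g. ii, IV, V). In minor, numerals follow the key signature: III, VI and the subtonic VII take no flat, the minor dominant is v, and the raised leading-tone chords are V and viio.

V

The chord is a dominant seventh chord on B#.
A dominant resolves down a perfect fifth: B# → E#. In A# minor, E# is scale degree 5, i.e. V.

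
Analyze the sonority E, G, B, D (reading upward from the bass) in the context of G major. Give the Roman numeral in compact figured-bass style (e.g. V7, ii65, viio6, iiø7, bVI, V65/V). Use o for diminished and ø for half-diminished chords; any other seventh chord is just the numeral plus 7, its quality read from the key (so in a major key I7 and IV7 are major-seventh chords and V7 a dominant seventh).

The pitches E-G-B-D form a minor seventh chord rooted on E.
E is scale degree 6 in G major, and a minor seventh chord on that degree is written vi7.

vi7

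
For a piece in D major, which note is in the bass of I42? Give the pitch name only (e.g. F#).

C#

I in D major has root D; the chord is D-F#-A-C#.
The figure 42 means third inversion — the seventh is in the bass.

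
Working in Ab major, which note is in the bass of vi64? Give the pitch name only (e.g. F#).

C

vi in Ab major has root F; the chord is F-Ab-C.
The figure 64 means second inversion — the fifth is in the bass.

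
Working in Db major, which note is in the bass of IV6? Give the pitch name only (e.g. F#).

IV in Db major has root Gb; the chord is Gb-Bb-Db.
The figure 6 means first inversion — the third is in the bass.

Bb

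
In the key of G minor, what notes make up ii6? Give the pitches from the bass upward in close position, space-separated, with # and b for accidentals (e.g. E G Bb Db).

C E A

ii6 is the minor supertonic, borrowed from the parallel major (the Dorian ii). In G minor that root is A.
So the chord is A-C-E.
The figured bass 6 indicates first inversion, placing the third (C) in the bass: C-E-A.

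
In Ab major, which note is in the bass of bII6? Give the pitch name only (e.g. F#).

Db

bII in Ab major has root Bbb; the chord is Bbb-Db-Fb.
The figure 6 means first inversion — the third is in the bass.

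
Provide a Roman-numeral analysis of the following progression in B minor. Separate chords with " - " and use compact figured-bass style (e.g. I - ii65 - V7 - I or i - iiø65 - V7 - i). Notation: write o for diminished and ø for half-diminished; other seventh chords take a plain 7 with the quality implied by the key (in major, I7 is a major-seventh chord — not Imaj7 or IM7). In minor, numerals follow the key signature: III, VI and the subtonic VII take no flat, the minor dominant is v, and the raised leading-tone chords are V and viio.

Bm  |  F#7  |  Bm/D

i - V7 - i6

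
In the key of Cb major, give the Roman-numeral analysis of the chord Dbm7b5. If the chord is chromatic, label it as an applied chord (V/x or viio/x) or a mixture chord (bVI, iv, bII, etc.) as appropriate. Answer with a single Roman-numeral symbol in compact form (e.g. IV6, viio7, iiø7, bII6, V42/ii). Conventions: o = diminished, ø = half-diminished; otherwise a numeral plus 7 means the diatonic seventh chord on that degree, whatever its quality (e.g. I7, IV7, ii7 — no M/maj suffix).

Stacked in thirds the chord is Db-Fb-Abb-Cb: a half-diminished seventh chord on Db.
Db is the second degree of Cb major. This is the half-diminished supertonic seventh, borrowed from the parallel minor.

iiø7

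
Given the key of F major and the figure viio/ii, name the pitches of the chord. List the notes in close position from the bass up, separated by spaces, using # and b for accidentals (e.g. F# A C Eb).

F# A C

viio/ii is a secondary leading-tone chord. The target ii is G in F major; the applied chord is rooted a semitone below, on F#.
Building a diminished triad on F# gives F#-A-C.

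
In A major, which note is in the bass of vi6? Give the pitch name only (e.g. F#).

A

vi in A major has root F#; the chord is F#-A-C#.
The figure 6 means first inversion — the third is in the bass.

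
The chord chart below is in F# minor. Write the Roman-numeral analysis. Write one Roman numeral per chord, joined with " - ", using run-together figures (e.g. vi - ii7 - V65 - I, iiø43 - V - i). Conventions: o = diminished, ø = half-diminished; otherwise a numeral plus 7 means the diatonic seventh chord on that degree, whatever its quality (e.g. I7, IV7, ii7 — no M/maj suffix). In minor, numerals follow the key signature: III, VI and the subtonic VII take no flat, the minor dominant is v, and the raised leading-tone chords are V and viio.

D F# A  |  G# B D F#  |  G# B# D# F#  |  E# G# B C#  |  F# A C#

VI - iiø7 - V7/V - V65 - i

D-F#-A: major triad on D = scale degree 6 → VI.
G#-B-D-F# has root G#, degree 2 in F# minor, so iiø7.
G#-B#-D#-F#: a dominant seventh chord on G#, the applied dominant of V → V7/V.
E#-G#-B-C# has root C#, degree 5 in F# minor, so V65.
F#-A-C#: root F# is the tonic; minor triad there is i.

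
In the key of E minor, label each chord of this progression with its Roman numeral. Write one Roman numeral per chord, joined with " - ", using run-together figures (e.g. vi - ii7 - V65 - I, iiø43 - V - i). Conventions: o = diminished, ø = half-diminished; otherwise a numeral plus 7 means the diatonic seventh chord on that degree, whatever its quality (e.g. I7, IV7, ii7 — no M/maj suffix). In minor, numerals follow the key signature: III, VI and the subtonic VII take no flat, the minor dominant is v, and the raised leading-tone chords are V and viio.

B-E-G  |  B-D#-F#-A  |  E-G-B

B-E-G: root E is the tonic; minor triad there is i64.
B-D#-F#-A has root B, degree 5 in E minor, so V7.
E-G-B has root E, degree 1 in E minor, so i.

i64 - V7 - i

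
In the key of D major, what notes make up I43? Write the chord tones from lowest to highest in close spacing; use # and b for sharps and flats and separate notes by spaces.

The numeral's case and figure indicate a major seventh chord. In D major its root, the tonic, is D.
That chord is spelled D-F#-A-C#.
The figured bass 43 indicates second inversion, placing the fifth (A) in the bass: A-C#-D-F#.

A C# D F#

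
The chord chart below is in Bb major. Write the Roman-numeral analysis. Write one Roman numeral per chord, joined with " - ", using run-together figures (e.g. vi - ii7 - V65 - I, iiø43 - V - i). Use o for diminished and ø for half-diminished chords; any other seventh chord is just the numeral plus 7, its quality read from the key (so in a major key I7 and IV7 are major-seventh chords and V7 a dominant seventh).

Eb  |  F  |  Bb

Eb: root Eb is the subdominant; major triad there is IV.
F: root F is the dominant; major triad there is V.
Bb: major triad on Bb = scale degree 1 → I.

IV - V - I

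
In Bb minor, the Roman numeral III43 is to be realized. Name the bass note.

III in Bb minor has root Db; the chord is Db-F-Ab-C.
The figure 43 means second inversion — the fifth is in the bass.

Ab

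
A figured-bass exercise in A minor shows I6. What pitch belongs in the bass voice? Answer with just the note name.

C#

I in A minor has root A; the chord is A-C#-E.
The figure 6 means first inversion — the third is in the bass.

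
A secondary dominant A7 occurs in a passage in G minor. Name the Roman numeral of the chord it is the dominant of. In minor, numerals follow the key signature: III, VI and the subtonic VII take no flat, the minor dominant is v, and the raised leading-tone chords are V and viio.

The chord is a dominant seventh chord on A.
A dominant resolves down a perfect fifth: A → D. In G minor, D is scale degree 5, i.e. V.

V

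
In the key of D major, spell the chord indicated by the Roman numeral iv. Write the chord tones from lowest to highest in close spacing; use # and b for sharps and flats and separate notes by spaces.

Scale degree 4 in D major is G; here the chord built on it is altered to a minor triad. iv is the minor subdominant, borrowed from the parallel minor.
So the chord is G-Bb-D.

G Bb D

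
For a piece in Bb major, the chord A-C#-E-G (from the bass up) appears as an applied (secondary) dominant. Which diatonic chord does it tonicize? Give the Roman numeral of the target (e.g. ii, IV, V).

The chord is a dominant seventh chord on A.
A dominant resolves down a perfect fifth: A → D. In Bb major, D is scale degree 3, i.e. iii.

iii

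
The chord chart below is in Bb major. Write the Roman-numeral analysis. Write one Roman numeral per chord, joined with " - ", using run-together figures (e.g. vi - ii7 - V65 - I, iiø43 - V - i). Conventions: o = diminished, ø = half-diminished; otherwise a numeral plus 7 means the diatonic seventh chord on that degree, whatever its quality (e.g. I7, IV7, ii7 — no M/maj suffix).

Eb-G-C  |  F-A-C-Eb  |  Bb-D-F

ii6 - V7 - I

Eb-G-C has root C, degree 2 in Bb major, so ii6.
F-A-C-Eb: dominant seventh chord on F = scale degree 5 → V7.
Bb-D-F has root Bb, degree 1 in Bb major, so I.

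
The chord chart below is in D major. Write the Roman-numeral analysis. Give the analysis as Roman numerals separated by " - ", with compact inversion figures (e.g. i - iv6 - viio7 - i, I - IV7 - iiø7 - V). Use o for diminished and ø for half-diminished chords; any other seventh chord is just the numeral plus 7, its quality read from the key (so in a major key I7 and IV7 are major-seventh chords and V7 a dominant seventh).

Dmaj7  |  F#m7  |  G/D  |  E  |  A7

I7 - iii7 - IV64 - V/V - V7

Dmaj7 has root D, degree 1 in D major, so I7.
F#m7 has root F#, degree 3 in D major, so iii7.
G/D: major triad on G = scale degree 4 → IV64.
E is the secondary dominant of V (major triad on E): V/V.
A7 has root A, degree 5 in D major, so V7.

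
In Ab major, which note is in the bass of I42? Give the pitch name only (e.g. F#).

I in Ab major has root Ab; the chord is Ab-C-Eb-G.
The figure 42 means third inversion — the seventh is in the bass.

G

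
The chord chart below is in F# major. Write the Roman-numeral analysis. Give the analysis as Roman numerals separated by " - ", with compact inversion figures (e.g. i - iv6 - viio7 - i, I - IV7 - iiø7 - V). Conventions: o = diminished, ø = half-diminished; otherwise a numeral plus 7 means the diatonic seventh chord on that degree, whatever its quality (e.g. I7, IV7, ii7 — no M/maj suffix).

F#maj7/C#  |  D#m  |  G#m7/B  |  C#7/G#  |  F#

I43 - vi - ii65 - V43 - I

F#maj7/C#: root F# is the tonic; major seventh chord there is I43.
D#m: root D# is the submediant; minor triad there is vi.
G#m7/B: minor seventh chord on G# = scale degree 2 → ii65.
C#7/G#: dominant seventh chord on C# = scale degree 5 → V43.
F# has root F#, degree 1 in F# major, so I.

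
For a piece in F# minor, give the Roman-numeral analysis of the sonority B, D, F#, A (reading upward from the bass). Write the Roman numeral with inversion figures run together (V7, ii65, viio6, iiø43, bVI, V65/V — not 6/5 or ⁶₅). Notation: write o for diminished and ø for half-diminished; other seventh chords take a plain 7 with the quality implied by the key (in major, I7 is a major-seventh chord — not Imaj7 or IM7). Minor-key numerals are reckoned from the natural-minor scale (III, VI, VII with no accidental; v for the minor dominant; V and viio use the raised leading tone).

The pitches B-D-F#-A form a minor seventh chord rooted on B.
In F# minor, B is the subdominant; the diatonic minor seventh chord there is iv7.

iv7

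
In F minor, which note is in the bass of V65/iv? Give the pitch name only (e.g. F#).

A

The applied chord V65/iv is rooted on F: F-A-C-Eb.
The figure 65 means first inversion — the third is in the bass.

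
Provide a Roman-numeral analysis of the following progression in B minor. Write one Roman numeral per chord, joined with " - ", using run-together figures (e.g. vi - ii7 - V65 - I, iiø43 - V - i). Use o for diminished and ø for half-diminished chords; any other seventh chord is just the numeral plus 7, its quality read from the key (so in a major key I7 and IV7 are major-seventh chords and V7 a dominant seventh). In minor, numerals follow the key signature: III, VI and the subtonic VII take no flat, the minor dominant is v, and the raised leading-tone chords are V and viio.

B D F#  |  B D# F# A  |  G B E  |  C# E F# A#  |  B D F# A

i - V7/iv - iv6 - V43 - i7

B-D-F#: minor triad on B = scale degree 1 → i.
B-D#-F#-A: a dominant seventh chord on B, the applied dominant of iv → V7/iv.
G-B-E: minor triad on E = scale degree 4 → iv6.
C#-E-F#-A#: root F# is the dominant; dominant seventh chord there is V43.
B-D-F#-A: minor seventh chord on B = scale degree 1 → i7.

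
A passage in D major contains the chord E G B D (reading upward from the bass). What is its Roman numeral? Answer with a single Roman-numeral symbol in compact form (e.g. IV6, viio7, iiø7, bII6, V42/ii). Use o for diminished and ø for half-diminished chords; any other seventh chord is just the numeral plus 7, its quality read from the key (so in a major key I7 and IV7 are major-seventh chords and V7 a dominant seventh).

ii7

The pitches E-G-B-D form a minor seventh chord rooted on E.
E is scale degree 2 in D major, and a minor seventh chord on that degree is written ii7.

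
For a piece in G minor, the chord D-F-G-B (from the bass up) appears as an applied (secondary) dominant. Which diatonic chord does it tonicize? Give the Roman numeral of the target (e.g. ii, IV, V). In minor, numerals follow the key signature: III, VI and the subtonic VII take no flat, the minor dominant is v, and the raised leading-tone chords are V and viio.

iv

The chord is a dominant seventh chord on G.
A dominant resolves down a perfect fifth: G → C. In G minor, C is scale degree 4, i.e. iv.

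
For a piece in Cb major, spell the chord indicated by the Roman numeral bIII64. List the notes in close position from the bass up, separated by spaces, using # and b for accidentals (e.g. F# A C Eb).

bIII64 is a major triad on the lowered third degree, borrowed from the parallel minor. In Cb major that root is Ebb.
So the chord is Ebb-Gb-Bbb.
The figured bass 64 indicates second inversion, placing the fifth (Bbb) in the bass: Bbb-Ebb-Gb.

Bbb Ebb Gb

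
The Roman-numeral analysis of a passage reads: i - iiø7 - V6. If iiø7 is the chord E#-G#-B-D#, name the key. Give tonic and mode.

D# minor

iiø7 is given as E#-G#-B-D# — a half-diminished seventh chord with root E#.
iiø7 on E# implies E# is the supertonic; that puts the tonic at D#, and the lowercase numeral fits minor mode.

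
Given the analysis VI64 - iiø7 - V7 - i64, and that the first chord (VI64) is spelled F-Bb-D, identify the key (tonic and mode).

D minor

The chord Bb/F is a major triad rooted on Bb; its label is VI64.
If Bb is scale degree 6 and the mode makes that degree carry a major triad, the tonic is D and the mode is minor.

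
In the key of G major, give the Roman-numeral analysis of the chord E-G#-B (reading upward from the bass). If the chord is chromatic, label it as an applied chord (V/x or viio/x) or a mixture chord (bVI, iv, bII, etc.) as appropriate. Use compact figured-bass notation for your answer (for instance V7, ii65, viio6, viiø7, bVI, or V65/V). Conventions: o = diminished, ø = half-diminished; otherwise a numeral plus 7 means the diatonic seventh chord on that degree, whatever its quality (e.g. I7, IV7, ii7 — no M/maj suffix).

V/ii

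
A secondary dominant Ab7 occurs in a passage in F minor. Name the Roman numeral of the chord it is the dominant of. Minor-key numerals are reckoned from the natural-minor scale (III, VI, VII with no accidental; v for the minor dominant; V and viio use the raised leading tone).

VI

The chord is a dominant seventh chord on Ab.
A dominant resolves down a perfect fifth: Ab → Db. In F minor, Db is scale degree 6, i.e. VI.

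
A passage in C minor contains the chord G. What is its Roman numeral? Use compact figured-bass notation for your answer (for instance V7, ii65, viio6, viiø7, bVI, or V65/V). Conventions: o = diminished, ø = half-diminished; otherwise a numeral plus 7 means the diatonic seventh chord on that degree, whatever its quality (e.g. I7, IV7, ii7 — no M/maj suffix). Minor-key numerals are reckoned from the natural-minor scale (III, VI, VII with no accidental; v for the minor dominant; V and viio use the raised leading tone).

The pitches G-B-D form a major triad rooted on G.
In C minor, G is the dominant; the diatonic major triad there is V.

V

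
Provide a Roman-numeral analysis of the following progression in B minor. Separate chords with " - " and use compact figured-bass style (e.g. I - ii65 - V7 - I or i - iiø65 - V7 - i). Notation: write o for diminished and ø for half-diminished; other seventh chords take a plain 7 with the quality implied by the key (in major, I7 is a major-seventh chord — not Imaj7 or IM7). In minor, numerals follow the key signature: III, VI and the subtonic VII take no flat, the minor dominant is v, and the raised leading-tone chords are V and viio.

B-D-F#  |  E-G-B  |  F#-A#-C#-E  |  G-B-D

B-D-F#: minor triad on B = scale degree 1 → i.
E-G-B: minor triad on E = scale degree 4 → iv.
F#-A#-C#-E: dominant seventh chord on F# = scale degree 5 → V7.
G-B-D has root G, degree 6 in B minor, so VI.

i - iv - V7 - VI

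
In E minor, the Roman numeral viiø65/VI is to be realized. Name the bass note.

The applied chord viiø65/VI is rooted on B: B-D-F-A.
The figure 65 means first inversion — the third is in the bass.

D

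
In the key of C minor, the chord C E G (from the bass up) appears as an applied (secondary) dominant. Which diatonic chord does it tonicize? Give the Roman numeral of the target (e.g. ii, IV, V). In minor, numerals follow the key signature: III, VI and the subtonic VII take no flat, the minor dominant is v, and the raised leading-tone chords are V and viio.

The chord is a major triad on C.
A dominant resolves down a perfect fifth: C → F. In C minor, F is scale degree 4, i.e. iv.

iv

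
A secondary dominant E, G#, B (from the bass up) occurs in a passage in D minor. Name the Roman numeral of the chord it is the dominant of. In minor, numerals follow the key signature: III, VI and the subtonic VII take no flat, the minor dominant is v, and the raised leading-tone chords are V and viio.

The chord is a major triad on E.
A dominant resolves down a perfect fifth: E → A. In D minor, A is scale degree 5, i.e. V.

V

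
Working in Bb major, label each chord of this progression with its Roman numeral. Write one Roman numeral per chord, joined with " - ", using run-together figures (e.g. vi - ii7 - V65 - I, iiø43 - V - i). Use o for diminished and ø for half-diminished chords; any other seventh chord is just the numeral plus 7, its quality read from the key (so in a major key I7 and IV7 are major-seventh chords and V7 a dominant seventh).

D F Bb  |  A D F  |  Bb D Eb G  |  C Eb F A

I6 - iii64 - IV43 - V43

D-F-Bb has root Bb, degree 1 in Bb major, so I6.
A-D-F: minor triad on D = scale degree 3 → iii64.
Bb-D-Eb-G: root Eb is the subdominant; major seventh chord there is IV43.
C-Eb-F-A has root F, degree 5 in Bb major, so V43.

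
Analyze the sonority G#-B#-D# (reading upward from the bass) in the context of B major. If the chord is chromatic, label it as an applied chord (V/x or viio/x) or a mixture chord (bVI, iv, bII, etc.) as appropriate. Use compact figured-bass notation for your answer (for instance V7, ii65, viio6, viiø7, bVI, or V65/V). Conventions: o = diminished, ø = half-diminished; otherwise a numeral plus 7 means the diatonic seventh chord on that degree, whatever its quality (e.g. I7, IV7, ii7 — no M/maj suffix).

V/ii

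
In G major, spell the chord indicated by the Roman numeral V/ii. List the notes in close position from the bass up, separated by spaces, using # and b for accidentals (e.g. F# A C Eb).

E G# B

The slash means an applied dominant: we want the dominant of ii. In G major, ii is A minor, and its dominant is built on E.
Building a major triad on E gives E-G#-B.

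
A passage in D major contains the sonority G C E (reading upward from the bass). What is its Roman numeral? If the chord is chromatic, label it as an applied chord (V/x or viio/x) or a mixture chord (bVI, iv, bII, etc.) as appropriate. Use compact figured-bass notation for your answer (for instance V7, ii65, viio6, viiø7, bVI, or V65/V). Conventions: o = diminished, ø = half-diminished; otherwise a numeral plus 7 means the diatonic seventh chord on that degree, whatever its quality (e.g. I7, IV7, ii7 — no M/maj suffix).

Stacked in thirds the chord is C-E-G: a major triad on C.
C is the lowered seventh degree of D major (diatonic 7 would be C#). This is a major triad on the lowered seventh degree (the subtonic), borrowed from the parallel minor.
With G in the bass the chord is in second inversion, so the figured bass is 64.

bVII64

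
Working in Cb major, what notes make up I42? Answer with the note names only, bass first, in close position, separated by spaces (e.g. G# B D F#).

In Cb major, the tonic is Cb, and the diatonic chord built there is a major seventh chord.
That chord is spelled Cb-Eb-Gb-Bb.
With the 42 figure the chord is in third inversion; from the bass Bb upward in close position it reads Bb-Cb-Eb-Gb.

Bb Cb Eb Gb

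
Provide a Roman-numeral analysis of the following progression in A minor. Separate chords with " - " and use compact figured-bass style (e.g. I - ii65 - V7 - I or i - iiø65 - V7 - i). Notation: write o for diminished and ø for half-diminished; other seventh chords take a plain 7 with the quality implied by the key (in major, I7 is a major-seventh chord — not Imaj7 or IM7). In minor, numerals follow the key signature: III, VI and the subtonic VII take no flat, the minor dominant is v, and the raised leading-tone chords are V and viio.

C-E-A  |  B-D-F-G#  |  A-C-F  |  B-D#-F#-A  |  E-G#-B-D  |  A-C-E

i6 - viio65 - VI6 - V7/V - V7 - i

C-E-A: minor triad on A = scale degree 1 → i6.
B-D-F-G# has root G#, degree 7 in A minor, so viio65.
A-C-F has root F, degree 6 in A minor, so VI6.
B-D#-F#-A: a dominant seventh chord on B, the applied dominant of V → V7/V.
E-G#-B-D has root E, degree 5 in A minor, so V7.
A-C-E: root A is the tonic; minor triad there is i.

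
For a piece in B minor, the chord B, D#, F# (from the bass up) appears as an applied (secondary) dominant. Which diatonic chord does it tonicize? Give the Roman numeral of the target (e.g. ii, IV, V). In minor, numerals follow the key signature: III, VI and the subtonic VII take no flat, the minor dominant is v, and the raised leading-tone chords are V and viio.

iv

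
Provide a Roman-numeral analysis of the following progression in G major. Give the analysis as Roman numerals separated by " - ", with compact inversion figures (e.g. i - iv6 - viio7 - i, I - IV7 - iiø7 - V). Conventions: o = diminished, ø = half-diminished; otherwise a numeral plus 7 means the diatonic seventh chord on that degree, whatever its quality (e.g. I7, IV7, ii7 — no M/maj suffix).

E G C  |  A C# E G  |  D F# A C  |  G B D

E-G-C: root C is the subdominant; major triad there is IV6.
A-C#-E-G is the secondary dominant of V (dominant seventh chord on A): V7/V.
D-F#-A-C: dominant seventh chord on D = scale degree 5 → V7.
G-B-D: major triad on G = scale degree 1 → I.

IV6 - V7/V - V7 - I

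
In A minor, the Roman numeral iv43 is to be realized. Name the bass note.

A

iv in A minor has root D; the chord is D-F-A-C.
The figure 43 means second inversion — the fifth is in the bass.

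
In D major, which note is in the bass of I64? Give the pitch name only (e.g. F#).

I in D major has root D; the chord is D-F#-A.
The figure 64 means second inversion — the fifth is in the bass.

A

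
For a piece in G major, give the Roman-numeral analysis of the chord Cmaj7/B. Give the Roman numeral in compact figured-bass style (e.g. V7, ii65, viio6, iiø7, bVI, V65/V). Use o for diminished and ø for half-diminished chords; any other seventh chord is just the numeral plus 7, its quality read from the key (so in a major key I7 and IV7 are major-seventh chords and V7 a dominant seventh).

IV42

Stacked in thirds the chord is C-E-G-B: a major seventh chord on C.
In G major, C is the subdominant; the diatonic major seventh chord there is IV7.
With B in the bass the chord is in third inversion, so the figured bass is 42.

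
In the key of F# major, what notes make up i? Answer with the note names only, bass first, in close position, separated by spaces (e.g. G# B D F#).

F# A C#

i is the minor tonic, borrowed from the parallel minor. In F# major that root is F#.
So the chord is F#-A-C#.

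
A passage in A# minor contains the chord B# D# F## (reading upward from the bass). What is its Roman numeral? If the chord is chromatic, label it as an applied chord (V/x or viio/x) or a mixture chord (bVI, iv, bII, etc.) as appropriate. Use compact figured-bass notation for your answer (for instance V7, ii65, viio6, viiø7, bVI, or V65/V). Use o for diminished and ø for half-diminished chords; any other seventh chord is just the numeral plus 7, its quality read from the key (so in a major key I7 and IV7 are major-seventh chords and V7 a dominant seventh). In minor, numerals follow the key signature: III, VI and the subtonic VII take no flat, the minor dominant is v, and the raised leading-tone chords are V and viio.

ii

Stacked in thirds the chord is B#-D#-F##: a minor triad on B#.
B# is the second degree of A# minor. This is the minor supertonic, borrowed from the parallel major (the Dorian ii).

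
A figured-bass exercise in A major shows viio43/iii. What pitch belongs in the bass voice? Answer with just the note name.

The applied chord viio43/iii is rooted on B#: B#-D#-F#-A.
The figure 43 means second inversion — the fifth is in the bass.

F#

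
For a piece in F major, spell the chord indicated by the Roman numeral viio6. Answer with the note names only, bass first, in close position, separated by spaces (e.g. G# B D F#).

In F major, the leading tone is E, and the diatonic chord built there is a diminished triad.
That chord is spelled E-G-Bb.
The figured bass 6 indicates first inversion, placing the third (G) in the bass: G-Bb-E.

G Bb E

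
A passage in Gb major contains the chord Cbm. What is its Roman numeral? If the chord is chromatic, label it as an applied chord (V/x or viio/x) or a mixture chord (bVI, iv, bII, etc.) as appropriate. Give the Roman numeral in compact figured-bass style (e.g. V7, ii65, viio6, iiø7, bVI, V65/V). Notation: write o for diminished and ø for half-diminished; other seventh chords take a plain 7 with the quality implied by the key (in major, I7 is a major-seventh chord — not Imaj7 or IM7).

iv

Stacked in thirds the chord is Cb-Ebb-Gb: a minor triad on Cb.
Cb is the fourth degree of Gb major. This is the minor subdominant, borrowed from the parallel minor.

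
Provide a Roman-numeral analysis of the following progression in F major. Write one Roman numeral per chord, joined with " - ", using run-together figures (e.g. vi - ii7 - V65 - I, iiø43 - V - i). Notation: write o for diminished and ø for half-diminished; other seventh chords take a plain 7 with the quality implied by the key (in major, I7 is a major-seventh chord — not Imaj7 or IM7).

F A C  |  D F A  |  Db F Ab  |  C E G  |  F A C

I - vi - bVI - V - I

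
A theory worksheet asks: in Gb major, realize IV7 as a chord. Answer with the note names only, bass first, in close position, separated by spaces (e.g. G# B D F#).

Cb Eb Gb Bb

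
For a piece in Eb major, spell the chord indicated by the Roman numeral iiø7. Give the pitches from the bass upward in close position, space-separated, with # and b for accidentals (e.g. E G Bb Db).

Scale degree 2 in Eb major is F; here the chord built on it is altered to a half-diminished seventh chord. iiø7 is the half-diminished supertonic seventh, borrowed from the parallel minor.
So the chord is F-Ab-Cb-Eb.

F Ab Cb Eb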